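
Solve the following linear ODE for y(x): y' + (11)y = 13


P(x) = 11, Q(x) = 13; integrating factor μ = e^(11x).
(μ y)' = 13e^(11x) ⇒ μ y = (13/11)e^(11x) + C.
Divide by μ: y = 13/11 + Ce^(-11x).


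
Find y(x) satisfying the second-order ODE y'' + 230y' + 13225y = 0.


Characteristic equation: r² + 230r + 13225 = 0, i.e. (r + 115)² = 0.
Repeated root r = -115; include an x factor for the second linearly independent solution.
General solution: y = (C₁ + C₂x)e^(-115x).


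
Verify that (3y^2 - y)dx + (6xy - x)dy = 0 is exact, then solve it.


Check exactness: ∂M/∂y = 6y - 1 and ∂N/∂x = 6y - 1; equal, so the equation is exact.
Integrate M with respect to x (treating y as constant): ∫M dx = 3xy^2 - xy + h(y).
Differentiate w.r.t. y and set equal to N: all terms match, so h'(y) = 0 and h is a constant absorbed into C.
General solution: 3xy^2 - xy = C.


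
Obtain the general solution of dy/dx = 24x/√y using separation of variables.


Separate: √y dy = 24x dx.
Integrate: (2/3)y^(3/2) = 12x² + C.


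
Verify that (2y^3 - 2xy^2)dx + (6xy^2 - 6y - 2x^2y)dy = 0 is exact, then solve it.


Check exactness: ∂M/∂y = 6y^2 - 4xy and ∂N/∂x = 6y^2 - 4xy; equal, so the equation is exact.
Integrate M with respect to x (treating y as constant): ∫M dx = 2xy^3 - x^2y^2 + h(y).
Differentiate w.r.t. y and set equal to N: the x-dependent terms already match, leaving h'(y) = -6y. Integrate: h(y) = -3y^2.
So F(x,y) = 2xy^3 - 3y^2 - x^2y^2.
General solution: 2xy^3 - 3y^2 - x^2y^2 = C.


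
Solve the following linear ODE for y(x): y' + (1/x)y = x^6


P(x) = 1/x ⇒ μ = x^1.
(x^1 y)' = x^1·x^6 = x^7.
Integrate: x^1 y = x^8/(8) + C.
Solve for y: y = (1/8)x^7 + C/x^1.


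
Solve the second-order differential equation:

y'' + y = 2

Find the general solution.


Homogeneous part: r² + 1 = 0 ⇒ r = ±1i, so y_h = C₁cos(x) + C₂sin(x).
Try constant y_p = A; plug in: 1A = 2 ⇒ A = 2.
General solution: y = C₁cos(x) + C₂sin(x) + 2.


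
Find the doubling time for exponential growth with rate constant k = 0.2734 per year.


Exponential growth: P(t) = P₀ e^(0.2734t). Set P(t)/P₀ = 2: e^(0.2734t) = 2.
Solve: t = ln(2)/0.2734 ≈ 2.54 years.


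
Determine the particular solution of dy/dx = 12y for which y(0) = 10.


General solution of y' = 12y is y = Ce^(12x).
Apply y(0) = 10: C = 10.
Particular solution: y = 10e^(12x).


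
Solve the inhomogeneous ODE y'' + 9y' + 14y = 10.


Characteristic roots of r² + 9r + 14 = 0 are -2, -7.
y_h = C₁e^(-2x) + C₂e^(-7x).
Constant forcing; try y_p = A. Then 14A = 10 ⇒ A = 5/7.
General solution: y = C₁e^(-2x) + C₂e^(-7x) + 5/7.


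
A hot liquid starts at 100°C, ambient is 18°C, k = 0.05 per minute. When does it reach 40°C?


From T(t) = T_a + (T₀ - T_a)e^(-kt), set T(t) = 40:
(40 - 18) / (100 - 18) = e^(-0.05t), so t = -ln(0.268)/0.05 ≈ 26.3 minutes.


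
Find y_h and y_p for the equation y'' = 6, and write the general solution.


Characteristic polynomial (r - 0)² = 0; repeated root r = 0.
y_h = (C₁ + C₂x). Forcing matches the repeated root (resonance), so try y_p = Ax².
Substitute and solve for A: 2A = 6, so A = 3.
General solution: y = C₁ + C₂x + 3x².


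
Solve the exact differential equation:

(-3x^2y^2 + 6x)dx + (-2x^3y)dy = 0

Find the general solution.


Check exactness: ∂M/∂y = -6x^2y and ∂N/∂x = -6x^2y; equal, so the equation is exact.
Integrate M with respect to x (treating y as constant): ∫M dx = -x^3y^2 + 3x^2 + h(y).
Differentiate w.r.t. y and set equal to N: all terms match, so h'(y) = 0 and h is a constant absorbed into C.
General solution: -x^3y^2 + 3x^2 = C.


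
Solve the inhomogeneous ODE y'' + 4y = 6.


Homogeneous part: r² + 4 = 0 ⇒ r = ±2i, so y_h = C₁cos(2x) + C₂sin(2x).
Try constant y_p = A; plug in: 4A = 6 ⇒ A = 3/2.
General solution: y = C₁cos(2x) + C₂sin(2x) + 3/2.


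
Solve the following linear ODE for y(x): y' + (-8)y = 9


P(x) = -8 ⇒ μ = e^(-8x).
(μ y)' = 9e^(-8x) ⇒ μ y = -(9/8)e^(-8x) + C.
Divide by μ: y = -9/8 + Ce^(8x).


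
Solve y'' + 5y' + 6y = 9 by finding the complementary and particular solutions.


Characteristic roots of r² + 5r + 6 = 0 are -3, -2.
y_h = C₁e^(-3x) + C₂e^(-2x).
Constant forcing; try y_p = A. Then 6A = 9 ⇒ A = 3/2.
General solution: y = C₁e^(-3x) + C₂e^(-2x) + 3/2.


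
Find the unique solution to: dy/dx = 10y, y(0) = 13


General solution of y' = 10y is y = Ce^(10x).
Apply y(0) = 13: C = 13.
Particular solution: y = 13e^(10x).


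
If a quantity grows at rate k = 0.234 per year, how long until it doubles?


Exponential growth: P(t) = P₀ e^(0.234t). Set P(t)/P₀ = 2: e^(0.234t) = 2.
Solve: t = ln(2)/0.234 ≈ 2.96 years.


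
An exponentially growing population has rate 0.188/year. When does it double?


Exponential growth: P(t) = P₀ e^(0.188t). Set P(t)/P₀ = 2: e^(0.188t) = 2.
Solve: t = ln(2)/0.188 ≈ 3.69 years.


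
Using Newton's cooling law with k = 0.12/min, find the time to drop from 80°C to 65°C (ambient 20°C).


From T(t) = T_a + (T₀ - T_a)e^(-kt), set T(t) = 65:
(65 - 20) / (80 - 20) = e^(-0.12t), so t = -ln(0.750)/0.12 ≈ 2.4 minutes.


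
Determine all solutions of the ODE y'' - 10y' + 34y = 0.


Characteristic equation: r² - 10r + 34 = 0.
Discriminant is negative; roots r = 5 ± 3i (complex conjugate pair).
General solution uses e^(α x)(C₁ cos(β x) + C₂ sin(β x)): y = e^(5x)(C₁cos(3x) + C₂sin(3x)).


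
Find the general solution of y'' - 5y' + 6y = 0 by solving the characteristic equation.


Characteristic equation: r² - 5r + 6 = 0.
Factor: (r - 2)(r - 3) = 0 ⇒ r = 2, 3 (distinct real).
General solution: y = C₁e^(2x) + C₂e^(3x).


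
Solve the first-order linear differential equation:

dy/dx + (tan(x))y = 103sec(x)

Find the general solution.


P(x) = tan(x) ⇒ μ = e^(∫tan(x)dx) = sec(x).
(sec(x) y)' = 103sec²(x) ⇒ sec(x) y = 103tan(x) + C.
Multiply by cos(x): y = 103sin(x) + C·cos(x).


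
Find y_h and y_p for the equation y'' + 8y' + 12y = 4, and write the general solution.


Characteristic roots of r² + 8r + 12 = 0 are -6, -2.
y_h = C₁e^(-6x) + C₂e^(-2x).
Constant forcing; try y_p = A. Then 12A = 4 ⇒ A = 1/3.
General solution: y = C₁e^(-6x) + C₂e^(-2x) + 1/3.


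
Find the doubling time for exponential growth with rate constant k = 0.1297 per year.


Exponential growth: P(t) = P₀ e^(0.1297t). Set P(t)/P₀ = 2: e^(0.1297t) = 2.
Solve: t = ln(2)/0.1297 ≈ 5.34 years.


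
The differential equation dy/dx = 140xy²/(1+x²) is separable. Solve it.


Separate: dy/y² = 140x/(1+x²) dx.
Integrate LHS: ∫ dy/y² = -1/y.
Integrate RHS via u = 1+x²: 70ln(1+x²) + C.
Result: -1/y = 70ln(1+x²) + C.


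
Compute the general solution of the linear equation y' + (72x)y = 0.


P(x) = 72x ⇒ μ = e^(36x²).
Q(x) = 0 so μ y is constant: y = Ce^(-36x²).


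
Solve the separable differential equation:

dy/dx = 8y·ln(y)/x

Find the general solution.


Separate: dy/[y ln(y)] = 8 dx/x.
Substitute u = ln(y): du/u = 8 dx/x.
Integrate: ln|ln(y)| = 8ln|x| + C₀, hence ln(y) = C·x^8.


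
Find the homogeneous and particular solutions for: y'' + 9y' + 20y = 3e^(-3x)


Characteristic roots of r² + 9r + 20 = 0 are -5, -4.
y_h = C₁e^(-5x) + C₂e^(-4x).
Forcing exponent -3 is not a characteristic root; try y_p = Ae^(-3x).
Substitute: A·(9 + (9)·-3 + (20)) = A·2 = 3, so A = 3/2.
General solution: y = C₁e^(-5x) + C₂e^(-4x) + (3/2)e^(-3x).


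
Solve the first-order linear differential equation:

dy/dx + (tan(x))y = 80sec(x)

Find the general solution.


P(x) = tan(x) ⇒ μ = e^(∫tan(x)dx) = sec(x).
(sec(x) y)' = 80sec²(x) ⇒ sec(x) y = 80tan(x) + C.
Multiply by cos(x): y = 80sin(x) + C·cos(x).


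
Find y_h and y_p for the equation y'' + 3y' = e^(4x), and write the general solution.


Characteristic roots of r² + 3r = 0 are 0, -3.
y_h = C₁ + C₂e^(-3x).
Forcing exponent 4 is not a characteristic root; try y_p = Ae^(4x).
Substitute: A·(16 + (3)·4 + (0)) = A·28 = 1, so A = 1/28.
General solution: y = C₁ + C₂e^(-3x) + (1/28)e^(4x).


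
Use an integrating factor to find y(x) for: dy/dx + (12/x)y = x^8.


P(x) = 12/x ⇒ μ = x^12.
(x^12 y)' = x^20 ⇒ x^12 y = x^21/(21) + C.
Solve for y: y = (1/21)x^9 + C/x^12.


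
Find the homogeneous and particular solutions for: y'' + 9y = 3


Homogeneous part: r² + 9 = 0 ⇒ r = ±3i, so y_h = C₁cos(3x) + C₂sin(3x).
Try constant y_p = A; plug in: 9A = 3 ⇒ A = 1/3.
General solution: y = C₁cos(3x) + C₂sin(3x) + 1/3.


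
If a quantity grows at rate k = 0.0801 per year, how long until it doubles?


Exponential growth: P(t) = P₀ e^(0.0801t). Set P(t)/P₀ = 2: e^(0.0801t) = 2.
Solve: t = ln(2)/0.0801 ≈ 8.65 years.


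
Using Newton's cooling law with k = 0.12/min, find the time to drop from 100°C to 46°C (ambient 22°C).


From T(t) = T_a + (T₀ - T_a)e^(-kt), set T(t) = 46:
(46 - 22) / (100 - 22) = e^(-0.12t), so t = -ln(0.308)/0.12 ≈ 9.8 minutes.


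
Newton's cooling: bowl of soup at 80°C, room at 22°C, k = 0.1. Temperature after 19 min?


Newton's law: dT/dt = -k(T - T_a) has solution T(t) = T_a + (T₀ - T_a)e^(-kt).
Plug in T_a = 22, T₀ = 80, k = 0.1, t = 19: T(19) = 22 + (58)e^(-1.90) ≈ 30.7°C.


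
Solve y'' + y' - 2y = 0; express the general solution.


Characteristic equation: r² + r - 2 = 0.
Factor: (r - 1)(r + 2) = 0 ⇒ r = 1, -2 (distinct real).
General solution: y = C₁e^(x) + C₂e^(-2x).


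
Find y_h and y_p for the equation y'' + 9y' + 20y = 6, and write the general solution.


Characteristic roots of r² + 9r + 20 = 0 are -4, -5.
y_h = C₁e^(-4x) + C₂e^(-5x).
Constant forcing; try y_p = A. Then 20A = 6 ⇒ A = 3/10.
General solution: y = C₁e^(-4x) + C₂e^(-5x) + 3/10.


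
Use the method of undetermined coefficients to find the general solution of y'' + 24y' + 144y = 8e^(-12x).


Characteristic polynomial (r + 12)² = 0; repeated root r = -12.
y_h = (C₁ + C₂x)e^(-12x). Forcing matches the repeated root (resonance), so try y_p = Ax² e^(-12x).
Substitute and solve for A: 2A = 8, so A = 4.
General solution: y = (C₁ + C₂x + 4x²)e^(-12x).


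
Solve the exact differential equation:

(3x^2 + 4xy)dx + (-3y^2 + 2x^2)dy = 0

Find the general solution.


Check exactness: ∂M/∂y = 4x and ∂N/∂x = 4x; equal, so the equation is exact.
Integrate M with respect to x (treating y as constant): ∫M dx = x^3 + 2x^2y + h(y).
Differentiate w.r.t. y and set equal to N: the x-dependent terms already match, leaving h'(y) = -3y^2. Integrate: h(y) = -y^3.
So F(x,y) = -y^3 + x^3 + 2x^2y.
General solution: -y^3 + x^3 + 2x^2y = C.


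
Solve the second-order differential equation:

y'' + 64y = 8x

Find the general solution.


Homogeneous: r² + 64 = 0 ⇒ r = ±8i, y_h = C₁cos(8x) + C₂sin(8x).
Polynomial forcing; try y_p = Ax + B. Then y_p'' + 64 y_p = 64(Ax + B) = 8x, so B = 0 and A = 1/8.
General solution: y = C₁cos(8x) + C₂sin(8x) + (1/8)x.


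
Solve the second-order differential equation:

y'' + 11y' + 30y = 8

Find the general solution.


Characteristic roots of r² + 11r + 30 = 0 are -5, -6.
y_h = C₁e^(-5x) + C₂e^(-6x).
Constant forcing; try y_p = A. Then 30A = 8 ⇒ A = 4/15.
General solution: y = C₁e^(-5x) + C₂e^(-6x) + 4/15.


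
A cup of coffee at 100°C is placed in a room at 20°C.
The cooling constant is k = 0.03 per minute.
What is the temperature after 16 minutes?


Newton's law: dT/dt = -k(T - T_a) has solution T(t) = T_a + (T₀ - T_a)e^(-kt).
Plug in T_a = 20, T₀ = 100, k = 0.03, t = 16: T(16) = 20 + (80)e^(-0.48) ≈ 69.5°C.


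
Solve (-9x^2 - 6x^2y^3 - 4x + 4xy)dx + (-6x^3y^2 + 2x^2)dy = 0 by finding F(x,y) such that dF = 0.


Check exactness: ∂M/∂y = -18x^2y^2 + 4x and ∂N/∂x = -18x^2y^2 + 4x; equal, so the equation is exact.
Integrate M with respect to x (treating y as constant): ∫M dx = -3x^3 - 2x^3y^3 - 2x^2 + 2x^2y + h(y).
Differentiate w.r.t. y and set equal to N: all terms match, so h'(y) = 0 and h is a constant absorbed into C.
General solution: -3x^3 - 2x^3y^3 - 2x^2 + 2x^2y = C.


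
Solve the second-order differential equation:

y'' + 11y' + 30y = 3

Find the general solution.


Characteristic roots of r² + 11r + 30 = 0 are -6, -5.
y_h = C₁e^(-6x) + C₂e^(-5x).
Constant forcing; try y_p = A. Then 30A = 3 ⇒ A = 1/10.
General solution: y = C₁e^(-6x) + C₂e^(-5x) + 1/10.


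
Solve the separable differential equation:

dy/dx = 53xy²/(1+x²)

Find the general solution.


Separate: dy/y² = 53x/(1+x²) dx.
Integrate LHS: ∫ dy/y² = -1/y.
Integrate RHS via u = 1+x²: (53/2)ln(1+x²) + C.
Result: -1/y = (53/2)ln(1+x²) + C.


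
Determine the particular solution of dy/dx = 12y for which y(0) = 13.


General solution of y' = 12y is y = Ce^(12x).
Apply y(0) = 13: C = 13.
Particular solution: y = 13e^(12x).


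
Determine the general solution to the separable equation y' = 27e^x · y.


Separate variables: dy/y = 27e^x dx.
Integrate: ln|y| = 27e^x + C₀.
Exponentiate: y = Ce^(27e^x).


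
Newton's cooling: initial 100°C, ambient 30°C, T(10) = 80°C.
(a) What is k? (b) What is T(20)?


Newton's law: T(t) = T_a + (T₀ - T_a)e^(-kt).
(a) Use T(10) = 80: (80 - 30)/(100 - 30) = e^(-k·10), so k = -ln(0.714)/10 ≈ 0.0336.
(b) Apply k to t = 20: T(20) = 30 + (70)e^(-0.673) ≈ 65.7°C.


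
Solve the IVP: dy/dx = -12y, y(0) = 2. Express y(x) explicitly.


General solution of y' = -12y is y = Ce^(-12x).
Apply y(0) = 2: C = 2.
Particular solution: y = 2e^(-12x).


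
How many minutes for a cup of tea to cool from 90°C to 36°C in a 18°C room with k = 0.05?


From T(t) = T_a + (T₀ - T_a)e^(-kt), set T(t) = 36:
(36 - 18) / (90 - 18) = e^(-0.05t), so t = -ln(0.250)/0.05 ≈ 27.7 minutes.


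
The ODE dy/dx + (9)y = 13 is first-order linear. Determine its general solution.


P(x) = 9, Q(x) = 13; integrating factor μ = e^(9x).
(μ y)' = 13e^(9x) ⇒ μ y = (13/9)e^(9x) + C.
Divide by μ: y = 13/9 + Ce^(-9x).


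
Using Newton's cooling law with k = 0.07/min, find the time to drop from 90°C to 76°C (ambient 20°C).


From T(t) = T_a + (T₀ - T_a)e^(-kt), set T(t) = 76:
(76 - 20) / (90 - 20) = e^(-0.07t), so t = -ln(0.800)/0.07 ≈ 3.2 minutes.


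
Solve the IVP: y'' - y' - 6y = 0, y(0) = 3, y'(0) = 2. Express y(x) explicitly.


Characteristic roots of r² - r - 6 = 0 are -2, 3.
General solution y = c₁ e^(-2x) + c₂ e^(3x).
Apply y(0) = 3: c₁ + c₂ = 3. Apply y'(0) = 2: -2 c₁ + 3 c₂ = 2.
Solve: c₁ = 7/5, c₂ = 8/5.
Particular solution: y = (7/5)e^(-2x) + (8/5)e^(3x).


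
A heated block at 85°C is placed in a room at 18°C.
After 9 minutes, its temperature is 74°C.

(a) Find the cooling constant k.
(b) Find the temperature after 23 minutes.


Newton's law: T(t) = T_a + (T₀ - T_a)e^(-kt).
(a) Use T(9) = 74: (74 - 18)/(85 - 18) = e^(-k·9), so k = -ln(0.836)/9 ≈ 0.0199.
(b) Apply k to t = 23: T(23) = 18 + (67)e^(-0.458) ≈ 60.4°C.


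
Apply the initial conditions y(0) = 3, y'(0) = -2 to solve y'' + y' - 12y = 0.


Characteristic roots of r² + r - 12 = 0 are 3, -4.
General solution y = c₁ e^(3x) + c₂ e^(-4x).
Apply y(0) = 3: c₁ + c₂ = 3. Apply y'(0) = -2: 3 c₁ - 4 c₂ = -2.
Solve: c₁ = 10/7, c₂ = 11/7.
Particular solution: y = (10/7)e^(3x) + (11/7)e^(-4x).


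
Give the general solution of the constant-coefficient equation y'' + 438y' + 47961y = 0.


Characteristic equation: r² + 438r + 47961 = 0, i.e. (r + 219)² = 0.
Repeated root r = -219; include an x factor for the second linearly independent solution.
General solution: y = (C₁ + C₂x)e^(-219x).


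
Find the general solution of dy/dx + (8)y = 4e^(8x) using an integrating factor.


P(x) = 8 ⇒ μ = e^(8x).
(μ y)' = 4e^(16x) ⇒ μ y = (4/16)e^(16x) + C.
Divide by μ: y = (1/4)e^(8x) + Ce^(-8x).


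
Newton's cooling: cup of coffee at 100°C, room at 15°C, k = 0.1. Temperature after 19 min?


Newton's law: dT/dt = -k(T - T_a) has solution T(t) = T_a + (T₀ - T_a)e^(-kt).
Plug in T_a = 15, T₀ = 100, k = 0.1, t = 19: T(19) = 15 + (85)e^(-1.90) ≈ 27.7°C.


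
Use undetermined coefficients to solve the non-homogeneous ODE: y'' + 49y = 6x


Homogeneous: r² + 49 = 0 ⇒ r = ±7i, y_h = C₁cos(7x) + C₂sin(7x).
Polynomial forcing; try y_p = Ax + B. Then y_p'' + 49 y_p = 49(Ax + B) = 6x, so B = 0 and A = 6/49.
General solution: y = C₁cos(7x) + C₂sin(7x) + (6/49)x.


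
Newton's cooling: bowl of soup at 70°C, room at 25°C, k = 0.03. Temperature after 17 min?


Newton's law: dT/dt = -k(T - T_a) has solution T(t) = T_a + (T₀ - T_a)e^(-kt).
Plug in T_a = 25, T₀ = 70, k = 0.03, t = 17: T(17) = 25 + (45)e^(-0.51) ≈ 52.0°C.


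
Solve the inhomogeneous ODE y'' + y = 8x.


Homogeneous: r² + 1 = 0 ⇒ r = ±1i, y_h = C₁cos(x) + C₂sin(x).
Polynomial forcing; try y_p = Ax + B. Then y_p'' + 1 y_p = 1(Ax + B) = 8x, so B = 0 and A = 8.
General solution: y = C₁cos(x) + C₂sin(x) + 8x.


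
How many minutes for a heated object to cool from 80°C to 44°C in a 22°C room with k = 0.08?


From T(t) = T_a + (T₀ - T_a)e^(-kt), set T(t) = 44:
(44 - 22) / (80 - 22) = e^(-0.08t), so t = -ln(0.379)/0.08 ≈ 12.1 minutes.


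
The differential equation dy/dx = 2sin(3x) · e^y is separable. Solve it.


Separate: e^(-y) dy = 2sin(3x) dx.
Integrate: -e^(-y) = -(2/3)cos(3x) + C₀.
Rearrange: e^(-y) = (2/3)cos(3x) + C.


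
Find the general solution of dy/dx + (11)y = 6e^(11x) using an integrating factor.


P(x) = 11 ⇒ μ = e^(11x).
(μ y)' = 6e^(22x) ⇒ μ y = (6/22)e^(22x) + C.
Divide by μ: y = (3/11)e^(11x) + Ce^(-11x).


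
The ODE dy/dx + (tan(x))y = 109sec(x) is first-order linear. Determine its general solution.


P(x) = tan(x) ⇒ μ = e^(∫tan(x)dx) = sec(x).
(sec(x) y)' = 109sec²(x) ⇒ sec(x) y = 109tan(x) + C.
Multiply by cos(x): y = 109sin(x) + C·cos(x).


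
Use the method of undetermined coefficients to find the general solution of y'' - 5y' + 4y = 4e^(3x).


Characteristic roots of r² - 5r + 4 = 0 are 1, 4.
y_h = C₁e^(x) + C₂e^(4x).
Forcing exponent 3 is not a characteristic root; try y_p = Ae^(3x).
Substitute: A·(9 + (-5)·3 + (4)) = A·-2 = 4, so A = -2.
General solution: y = C₁e^(x) + C₂e^(4x) - 2e^(3x).


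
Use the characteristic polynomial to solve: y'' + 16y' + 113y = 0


Characteristic equation: r² + 16r + 113 = 0.
Discriminant is negative; roots r = -8 ± 7i (complex conjugate pair).
General solution uses e^(α x)(C₁ cos(β x) + C₂ sin(β x)): y = e^(-8x)(C₁cos(7x) + C₂sin(7x)).


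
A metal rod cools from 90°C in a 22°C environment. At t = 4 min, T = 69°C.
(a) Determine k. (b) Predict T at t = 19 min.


Newton's law: T(t) = T_a + (T₀ - T_a)e^(-kt).
(a) Use T(4) = 69: (69 - 22)/(90 - 22) = e^(-k·4), so k = -ln(0.691)/4 ≈ 0.0923.
(b) Apply k to t = 19: T(19) = 22 + (68)e^(-1.754) ≈ 33.8°C.


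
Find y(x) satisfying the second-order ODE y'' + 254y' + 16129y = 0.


Characteristic equation: r² + 254r + 16129 = 0, i.e. (r + 127)² = 0.
Repeated root r = -127; include an x factor for the second linearly independent solution.
General solution: y = (C₁ + C₂x)e^(-127x).


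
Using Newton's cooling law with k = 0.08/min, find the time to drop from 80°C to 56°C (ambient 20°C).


From T(t) = T_a + (T₀ - T_a)e^(-kt), set T(t) = 56:
(56 - 20) / (80 - 20) = e^(-0.08t), so t = -ln(0.600)/0.08 ≈ 6.4 minutes.


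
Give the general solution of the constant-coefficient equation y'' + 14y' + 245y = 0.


Characteristic equation: r² + 14r + 245 = 0.
Discriminant is negative; roots r = -7 ± 14i (complex conjugate pair).
General solution uses e^(α x)(C₁ cos(β x) + C₂ sin(β x)): y = e^(-7x)(C₁cos(14x) + C₂sin(14x)).


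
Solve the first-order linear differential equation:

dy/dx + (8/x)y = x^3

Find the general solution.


P(x) = 8/x ⇒ μ = x^8.
(x^8 y)' = x^11 ⇒ x^8 y = x^12/(12) + C.
Solve for y: y = (1/12)x^4 + C/x^8.


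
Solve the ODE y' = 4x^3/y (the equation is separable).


Separate variables: y dy = 4x^3 dx.
Integrate both sides: y²/2 = x^4 + C₀.
Multiply by 2: y² = 2x^4 + C.


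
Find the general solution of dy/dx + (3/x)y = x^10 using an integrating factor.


P(x) = 3/x ⇒ μ = x^3.
(x^3 y)' = x^3·x^10 = x^13.
Integrate: x^3 y = x^14/(14) + C.
Solve for y: y = (1/14)x^11 + C/x^3.


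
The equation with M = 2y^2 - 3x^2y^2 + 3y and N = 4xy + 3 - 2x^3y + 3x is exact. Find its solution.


Check exactness: ∂M/∂y = 4y - 6x^2y + 3 and ∂N/∂x = 4y - 6x^2y + 3; equal, so the equation is exact.
Integrate M with respect to x (treating y as constant): ∫M dx = 2xy^2 - x^3y^2 + 3xy + h(y).
Differentiate w.r.t. y and set equal to N: the x-dependent terms already match, leaving h'(y) = 3. Integrate: h(y) = 3y.
So F(x,y) = 2xy^2 + 3y - x^3y^2 + 3xy.
General solution: 2xy^2 + 3y - x^3y^2 + 3xy = C.


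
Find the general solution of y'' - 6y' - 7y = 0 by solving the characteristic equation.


Characteristic equation: r² - 6r - 7 = 0.
Factor: (r - 7)(r + 1) = 0 ⇒ r = 7, -1 (distinct real).
General solution: y = C₁e^(7x) + C₂e^(-x).


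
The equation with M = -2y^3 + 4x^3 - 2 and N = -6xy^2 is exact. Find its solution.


Check exactness: ∂M/∂y = -6y^2 and ∂N/∂x = -6y^2; equal, so the equation is exact.
Integrate M with respect to x (treating y as constant): ∫M dx = -2xy^3 + x^4 - 2x + h(y).
Differentiate w.r.t. y and set equal to N: all terms match, so h'(y) = 0 and h is a constant absorbed into C.
General solution: -2xy^3 + x^4 - 2x = C.


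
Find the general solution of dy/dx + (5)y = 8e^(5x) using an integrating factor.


P(x) = 5 ⇒ μ = e^(5x).
(μ y)' = 8e^(10x) ⇒ μ y = (8/10)e^(10x) + C.
Divide by μ: y = (4/5)e^(5x) + Ce^(-5x).


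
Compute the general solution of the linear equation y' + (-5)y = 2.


P(x) = -5 ⇒ μ = e^(-5x).
(μ y)' = 2e^(-5x) ⇒ μ y = -(2/5)e^(-5x) + C.
Divide by μ: y = -2/5 + Ce^(5x).


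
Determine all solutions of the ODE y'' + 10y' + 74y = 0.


Characteristic equation: r² + 10r + 74 = 0.
Discriminant is negative; roots r = -5 ± 7i (complex conjugate pair).
General solution uses e^(α x)(C₁ cos(β x) + C₂ sin(β x)): y = e^(-5x)(C₁cos(7x) + C₂sin(7x)).


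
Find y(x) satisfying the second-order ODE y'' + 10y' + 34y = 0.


Characteristic equation: r² + 10r + 34 = 0.
Discriminant is negative; roots r = -5 ± 3i (complex conjugate pair).
General solution uses e^(α x)(C₁ cos(β x) + C₂ sin(β x)): y = e^(-5x)(C₁cos(3x) + C₂sin(3x)).


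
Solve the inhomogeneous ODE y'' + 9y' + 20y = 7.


Characteristic roots of r² + 9r + 20 = 0 are -5, -4.
y_h = C₁e^(-5x) + C₂e^(-4x).
Constant forcing; try y_p = A. Then 20A = 7 ⇒ A = 7/20.
General solution: y = C₁e^(-5x) + C₂e^(-4x) + 7/20.


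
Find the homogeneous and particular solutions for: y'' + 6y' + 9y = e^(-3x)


Characteristic polynomial (r + 3)² = 0; repeated root r = -3.
y_h = (C₁ + C₂x)e^(-3x). Forcing matches the repeated root (resonance), so try y_p = Ax² e^(-3x).
Substitute and solve for A: 2A = 1, so A = 1/2.
General solution: y = (C₁ + C₂x + (1/2)x²)e^(-3x).


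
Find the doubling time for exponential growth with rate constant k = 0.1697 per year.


Exponential growth: P(t) = P₀ e^(0.1697t). Set P(t)/P₀ = 2: e^(0.1697t) = 2.
Solve: t = ln(2)/0.1697 ≈ 4.08 years.


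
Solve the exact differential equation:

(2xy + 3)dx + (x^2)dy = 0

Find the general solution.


Check exactness: ∂M/∂y = 2x and ∂N/∂x = 2x; equal, so the equation is exact.
Integrate M with respect to x (treating y as constant): ∫M dx = x^2y + 3x + h(y).
Differentiate w.r.t. y and set equal to N: all terms match, so h'(y) = 0 and h is a constant absorbed into C.
General solution: x^2y + 3x = C.


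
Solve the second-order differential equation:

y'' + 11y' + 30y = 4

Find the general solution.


Characteristic roots of r² + 11r + 30 = 0 are -6, -5.
y_h = C₁e^(-6x) + C₂e^(-5x).
Constant forcing; try y_p = A. Then 30A = 4 ⇒ A = 2/15.
General solution: y = C₁e^(-6x) + C₂e^(-5x) + 2/15.


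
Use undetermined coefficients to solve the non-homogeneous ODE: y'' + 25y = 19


Homogeneous part: r² + 25 = 0 ⇒ r = ±5i, so y_h = C₁cos(5x) + C₂sin(5x).
Try constant y_p = A; plug in: 25A = 19 ⇒ A = 19/25.
General solution: y = C₁cos(5x) + C₂sin(5x) + 19/25.


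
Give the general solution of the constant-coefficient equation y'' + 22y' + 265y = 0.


Characteristic equation: r² + 22r + 265 = 0.
Discriminant is negative; roots r = -11 ± 12i (complex conjugate pair).
General solution uses e^(α x)(C₁ cos(β x) + C₂ sin(β x)): y = e^(-11x)(C₁cos(12x) + C₂sin(12x)).


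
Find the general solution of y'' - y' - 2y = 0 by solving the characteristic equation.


Characteristic equation: r² - r - 2 = 0.
Factor: (r - 2)(r + 1) = 0 ⇒ r = 2, -1 (distinct real).
General solution: y = C₁e^(2x) + C₂e^(-x).


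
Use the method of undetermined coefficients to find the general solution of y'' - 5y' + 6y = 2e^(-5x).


Characteristic roots of r² - 5r + 6 = 0 are 2, 3.
y_h = C₁e^(2x) + C₂e^(3x).
Forcing exponent -5 is not a characteristic root; try y_p = Ae^(-5x).
Substitute: A·(25 + (-5)·-5 + (6)) = A·56 = 2, so A = 1/28.
General solution: y = C₁e^(2x) + C₂e^(3x) + (1/28)e^(-5x).


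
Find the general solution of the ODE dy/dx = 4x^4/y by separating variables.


Separate variables: y dy = 4x^4 dx.
Integrate both sides: y²/2 = (4/5)x^5 + C₀.
Multiply by 2: y² = (8/5)x^5 + C.


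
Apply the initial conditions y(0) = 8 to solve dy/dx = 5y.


General solution of y' = 5y is y = Ce^(5x).
Apply y(0) = 8: C = 8.
Particular solution: y = 8e^(5x).


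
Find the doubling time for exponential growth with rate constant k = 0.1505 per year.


Exponential growth: P(t) = P₀ e^(0.1505t). Set P(t)/P₀ = 2: e^(0.1505t) = 2.
Solve: t = ln(2)/0.1505 ≈ 4.61 years.


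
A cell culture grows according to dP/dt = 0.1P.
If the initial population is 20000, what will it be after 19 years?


The ODE dP/dt = 0.1P has solution P(t) = P(0)e^(0.1t).
Substitute P(0) = 20000 and t = 19: P(19) = 20000 e^(1.90) ≈ 133718.


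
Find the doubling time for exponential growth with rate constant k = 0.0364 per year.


Exponential growth: P(t) = P₀ e^(0.0364t). Set P(t)/P₀ = 2: e^(0.0364t) = 2.
Solve: t = ln(2)/0.0364 ≈ 19.04 years.


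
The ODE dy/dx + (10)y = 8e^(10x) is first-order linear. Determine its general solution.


P(x) = 10 ⇒ μ = e^(10x).
(μ y)' = 8e^(20x) ⇒ μ y = (8/20)e^(20x) + C.
Divide by μ: y = (2/5)e^(10x) + Ce^(-10x).


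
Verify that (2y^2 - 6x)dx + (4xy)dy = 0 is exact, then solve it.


Check exactness: ∂M/∂y = 4y and ∂N/∂x = 4y; equal, so the equation is exact.
Integrate M with respect to x (treating y as constant): ∫M dx = 2xy^2 - 3x^2 + h(y).
Differentiate w.r.t. y and set equal to N: all terms match, so h'(y) = 0 and h is a constant absorbed into C.
General solution: 2xy^2 - 3x^2 = C.


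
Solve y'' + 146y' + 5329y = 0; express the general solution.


Characteristic equation: r² + 146r + 5329 = 0, i.e. (r + 73)² = 0.
Repeated root r = -73; include an x factor for the second linearly independent solution.
General solution: y = (C₁ + C₂x)e^(-73x).


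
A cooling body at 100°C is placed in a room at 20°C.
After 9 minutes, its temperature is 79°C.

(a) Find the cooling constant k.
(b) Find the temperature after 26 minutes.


Newton's law: T(t) = T_a + (T₀ - T_a)e^(-kt).
(a) Use T(9) = 79: (79 - 20)/(100 - 20) = e^(-k·9), so k = -ln(0.738)/9 ≈ 0.0338.
(b) Apply k to t = 26: T(26) = 20 + (80)e^(-0.880) ≈ 53.2°C.


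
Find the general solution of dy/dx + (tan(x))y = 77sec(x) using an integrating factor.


P(x) = tan(x) ⇒ μ = e^(∫tan(x)dx) = sec(x).
(sec(x) y)' = 77sec²(x) ⇒ sec(x) y = 77tan(x) + C.
Multiply by cos(x): y = 77sin(x) + C·cos(x).


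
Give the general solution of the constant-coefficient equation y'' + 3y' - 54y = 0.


Characteristic equation: r² + 3r - 54 = 0.
Factor: (r - 6)(r + 9) = 0 ⇒ r = 6, -9 (distinct real).
General solution: y = C₁e^(6x) + C₂e^(-9x).


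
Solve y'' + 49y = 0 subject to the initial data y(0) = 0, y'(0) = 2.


Characteristic roots of r² + 49 = 0 are ±7i, so y = C₁cos(7x) + C₂sin(7x).
Apply y(0) = 0: C₁ = 0. Differentiate and apply y'(0) = 2: 7·C₂ = 2, so C₂ = 2/7.
Particular solution: y = (2/7)sin(7x).


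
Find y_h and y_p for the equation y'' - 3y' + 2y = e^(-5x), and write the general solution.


Characteristic roots of r² - 3r + 2 = 0 are 1, 2.
y_h = C₁e^(x) + C₂e^(2x).
Forcing exponent -5 is not a characteristic root; try y_p = Ae^(-5x).
Substitute: A·(25 + (-3)·-5 + (2)) = A·42 = 1, so A = 1/42.
General solution: y = C₁e^(x) + C₂e^(2x) + (1/42)e^(-5x).


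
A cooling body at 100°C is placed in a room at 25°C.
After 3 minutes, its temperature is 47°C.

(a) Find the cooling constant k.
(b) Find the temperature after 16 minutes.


Newton's law: T(t) = T_a + (T₀ - T_a)e^(-kt).
(a) Use T(3) = 47: (47 - 25)/(100 - 25) = e^(-k·3), so k = -ln(0.293)/3 ≈ 0.4088.
(b) Apply k to t = 16: T(16) = 25 + (75)e^(-6.541) ≈ 25.1°C.


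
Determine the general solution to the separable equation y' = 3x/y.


Separate variables: y dy = 3x dx.
Integrate both sides: y²/2 = (3/2)x^2 + C₀.
Multiply by 2: y² = 3x^2 + C.


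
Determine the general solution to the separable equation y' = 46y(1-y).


Separate: dy/[y(1-y)] = 46 dx.
Partial fractions: 1/[y(1-y)] = 1/y + 1/(1-y).
Integrate: ln|y/(1-y)| = 46x + C₀.
Solve for y: y = 1/(1 + Ce^(-46x)).


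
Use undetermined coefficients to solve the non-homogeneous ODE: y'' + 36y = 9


Homogeneous part: r² + 36 = 0 ⇒ r = ±6i, so y_h = C₁cos(6x) + C₂sin(6x).
Try constant y_p = A; plug in: 36A = 9 ⇒ A = 1/4.
General solution: y = C₁cos(6x) + C₂sin(6x) + 1/4.


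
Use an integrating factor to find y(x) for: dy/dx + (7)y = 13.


P(x) = 7, Q(x) = 13; integrating factor μ = e^(7x).
(μ y)' = 13e^(7x) ⇒ μ y = (13/7)e^(7x) + C.
Divide by μ: y = 13/7 + Ce^(-7x).


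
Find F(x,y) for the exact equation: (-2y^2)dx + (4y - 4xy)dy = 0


Check exactness: ∂M/∂y = -4y and ∂N/∂x = -4y; equal, so the equation is exact.
Integrate M with respect to x (treating y as constant): ∫M dx = -2xy^2 + h(y).
Differentiate w.r.t. y and set equal to N: the x-dependent terms already match, leaving h'(y) = 4y. Integrate: h(y) = 2y^2.
So F(x,y) = 2y^2 - 2xy^2.
General solution: 2y^2 - 2xy^2 = C.


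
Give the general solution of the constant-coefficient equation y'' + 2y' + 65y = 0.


Characteristic equation: r² + 2r + 65 = 0.
Discriminant is negative; roots r = -1 ± 8i (complex conjugate pair).
General solution uses e^(α x)(C₁ cos(β x) + C₂ sin(β x)): y = e^(-x)(C₁cos(8x) + C₂sin(8x)).


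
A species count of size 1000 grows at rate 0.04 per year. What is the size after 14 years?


The ODE dP/dt = 0.04P has solution P(t) = P(0)e^(0.04t).
Substitute P(0) = 1000 and t = 14: P(14) = 1000 e^(0.56) ≈ 1751.


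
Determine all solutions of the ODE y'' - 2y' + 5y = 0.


Characteristic equation: r² - 2r + 5 = 0.
Discriminant is negative; roots r = 1 ± 2i (complex conjugate pair).
General solution uses e^(α x)(C₁ cos(β x) + C₂ sin(β x)): y = e^(x)(C₁cos(2x) + C₂sin(2x)).


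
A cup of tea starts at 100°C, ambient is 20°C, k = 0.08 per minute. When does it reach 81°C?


From T(t) = T_a + (T₀ - T_a)e^(-kt), set T(t) = 81:
(81 - 20) / (100 - 20) = e^(-0.08t), so t = -ln(0.762)/0.08 ≈ 3.4 minutes.


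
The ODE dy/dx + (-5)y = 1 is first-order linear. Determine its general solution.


P(x) = -5 ⇒ μ = e^(-5x).
(μ y)' = e^(-5x) ⇒ μ y = -(1/5)e^(-5x) + C.
Divide by μ: y = -1/5 + Ce^(5x).


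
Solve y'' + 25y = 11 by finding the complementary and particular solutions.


Homogeneous part: r² + 25 = 0 ⇒ r = ±5i, so y_h = C₁cos(5x) + C₂sin(5x).
Try constant y_p = A; plug in: 25A = 11 ⇒ A = 11/25.
General solution: y = C₁cos(5x) + C₂sin(5x) + 11/25.


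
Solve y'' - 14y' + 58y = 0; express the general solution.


Characteristic equation: r² - 14r + 58 = 0.
Discriminant is negative; roots r = 7 ± 3i (complex conjugate pair).
General solution uses e^(α x)(C₁ cos(β x) + C₂ sin(β x)): y = e^(7x)(C₁cos(3x) + C₂sin(3x)).


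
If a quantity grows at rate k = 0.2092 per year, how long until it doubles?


Exponential growth: P(t) = P₀ e^(0.2092t). Set P(t)/P₀ = 2: e^(0.2092t) = 2.
Solve: t = ln(2)/0.2092 ≈ 3.31 years.


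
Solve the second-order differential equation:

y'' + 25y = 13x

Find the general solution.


Homogeneous: r² + 25 = 0 ⇒ r = ±5i, y_h = C₁cos(5x) + C₂sin(5x).
Polynomial forcing; try y_p = Ax + B. Then y_p'' + 25 y_p = 25(Ax + B) = 13x, so B = 0 and A = 13/25.
General solution: y = C₁cos(5x) + C₂sin(5x) + (13/25)x.


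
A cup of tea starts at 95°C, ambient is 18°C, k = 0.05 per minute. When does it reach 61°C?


From T(t) = T_a + (T₀ - T_a)e^(-kt), set T(t) = 61:
(61 - 18) / (95 - 18) = e^(-0.05t), so t = -ln(0.558)/0.05 ≈ 11.7 minutes.


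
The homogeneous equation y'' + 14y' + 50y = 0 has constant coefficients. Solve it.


Characteristic equation: r² + 14r + 50 = 0.
Discriminant is negative; roots r = -7 ± 1i (complex conjugate pair).
General solution uses e^(α x)(C₁ cos(β x) + C₂ sin(β x)): y = e^(-7x)(C₁cos(x) + C₂sin(x)).


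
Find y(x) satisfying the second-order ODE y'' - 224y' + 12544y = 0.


Characteristic equation: r² - 224r + 12544 = 0, i.e. (r - 112)² = 0.
Repeated root r = 112; include an x factor for the second linearly independent solution.
General solution: y = (C₁ + C₂x)e^(112x).


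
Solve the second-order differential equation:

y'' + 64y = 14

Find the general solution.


Homogeneous part: r² + 64 = 0 ⇒ r = ±8i, so y_h = C₁cos(8x) + C₂sin(8x).
Try constant y_p = A; plug in: 64A = 14 ⇒ A = 7/32.
General solution: y = C₁cos(8x) + C₂sin(8x) + 7/32.


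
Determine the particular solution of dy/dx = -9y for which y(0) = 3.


General solution of y' = -9y is y = Ce^(-9x).
Apply y(0) = 3: C = 3.
Particular solution: y = 3e^(-9x).


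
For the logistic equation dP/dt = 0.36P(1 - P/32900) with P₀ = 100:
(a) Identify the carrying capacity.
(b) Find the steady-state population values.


Logistic ODE dP/dt = 0.36P(1 - P/32900) has equilibria where dP/dt = 0, i.e. P = 0 or P = 32900.
The coefficient (1 - P/K) = 0 when P = K, identifying K = 32900 as the carrying capacity.
(a) K = 32900; (b) equilibria P = 0 and P = 32900.


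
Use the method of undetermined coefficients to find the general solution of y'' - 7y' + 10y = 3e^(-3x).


Characteristic roots of r² - 7r + 10 = 0 are 5, 2.
y_h = C₁e^(5x) + C₂e^(2x).
Forcing exponent -3 is not a characteristic root; try y_p = Ae^(-3x).
Substitute: A·(9 + (-7)·-3 + (10)) = A·40 = 3, so A = 3/40.
General solution: y = C₁e^(5x) + C₂e^(2x) + (3/40)e^(-3x).


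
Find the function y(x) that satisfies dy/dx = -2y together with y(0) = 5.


General solution of y' = -2y is y = Ce^(-2x).
Apply y(0) = 5: C = 5.
Particular solution: y = 5e^(-2x).


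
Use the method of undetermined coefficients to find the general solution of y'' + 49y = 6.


Homogeneous part: r² + 49 = 0 ⇒ r = ±7i, so y_h = C₁cos(7x) + C₂sin(7x).
Try constant y_p = A; plug in: 49A = 6 ⇒ A = 6/49.
General solution: y = C₁cos(7x) + C₂sin(7x) + 6/49.


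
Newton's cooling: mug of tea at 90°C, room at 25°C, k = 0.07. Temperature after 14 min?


Newton's law: dT/dt = -k(T - T_a) has solution T(t) = T_a + (T₀ - T_a)e^(-kt).
Plug in T_a = 25, T₀ = 90, k = 0.07, t = 14: T(14) = 25 + (65)e^(-0.98) ≈ 49.4°C.


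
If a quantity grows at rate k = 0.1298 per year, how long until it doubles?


Exponential growth: P(t) = P₀ e^(0.1298t). Set P(t)/P₀ = 2: e^(0.1298t) = 2.
Solve: t = ln(2)/0.1298 ≈ 5.34 years.


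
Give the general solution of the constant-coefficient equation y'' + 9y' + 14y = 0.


Characteristic equation: r² + 9r + 14 = 0.
Factor: (r + 7)(r + 2) = 0 ⇒ r = -7, -2 (distinct real).
General solution: y = C₁e^(-7x) + C₂e^(-2x).


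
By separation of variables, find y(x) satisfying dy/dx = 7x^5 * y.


Separate variables: dy/y = 7x^5 dx.
Integrate: ln|y| = (7/6)x^6 + C₀.
Exponentiate: y = Ce^((7/6)x^6).


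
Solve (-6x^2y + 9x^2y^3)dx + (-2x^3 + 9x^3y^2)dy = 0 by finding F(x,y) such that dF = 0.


Check exactness: ∂M/∂y = -6x^2 + 27x^2y^2 and ∂N/∂x = -6x^2 + 27x^2y^2; equal, so the equation is exact.
Integrate M with respect to x (treating y as constant): ∫M dx = -2x^3y + 3x^3y^3 + h(y).
Differentiate w.r.t. y and set equal to N: all terms match, so h'(y) = 0 and h is a constant absorbed into C.
General solution: -2x^3y + 3x^3y^3 = C.


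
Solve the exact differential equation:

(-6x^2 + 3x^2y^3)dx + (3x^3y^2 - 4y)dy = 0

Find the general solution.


Check exactness: ∂M/∂y = 9x^2y^2 and ∂N/∂x = 9x^2y^2; equal, so the equation is exact.
Integrate M with respect to x (treating y as constant): ∫M dx = -2x^3 + x^3y^3 + h(y).
Differentiate w.r.t. y and set equal to N: the x-dependent terms already match, leaving h'(y) = -4y. Integrate: h(y) = -2y^2.
So F(x,y) = -2x^3 + x^3y^3 - 2y^2.
General solution: -2x^3 + x^3y^3 - 2y^2 = C.


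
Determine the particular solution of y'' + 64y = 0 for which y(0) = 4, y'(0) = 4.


Characteristic roots of r² + 64 = 0 are ±8i, so y = C₁cos(8x) + C₂sin(8x).
Apply y(0) = 4: C₁ = 4. Differentiate and apply y'(0) = 4: 8·C₂ = 4, so C₂ = 1/2.
Particular solution: y = 4cos(8x) + (1/2)sin(8x).


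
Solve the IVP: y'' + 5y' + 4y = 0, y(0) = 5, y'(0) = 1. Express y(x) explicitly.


Characteristic roots of r² + 5r + 4 = 0 are -1, -4.
General solution y = c₁ e^(-x) + c₂ e^(-4x).
Apply y(0) = 5: c₁ + c₂ = 5. Apply y'(0) = 1: -1 c₁ - 4 c₂ = 1.
Solve: c₁ = 7, c₂ = -2.
Particular solution: y = 7e^(-x) - 2e^(-4x).


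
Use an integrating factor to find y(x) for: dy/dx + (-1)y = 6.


P(x) = -1 ⇒ μ = e^(-x).
(μ y)' = 6e^(-x) ⇒ μ y = -6e^(-x) + C.
Divide by μ: y = -6 + Ce^(x).


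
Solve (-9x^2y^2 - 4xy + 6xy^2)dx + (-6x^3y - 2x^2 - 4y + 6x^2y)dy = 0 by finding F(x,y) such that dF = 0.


Check exactness: ∂M/∂y = -18x^2y - 4x + 12xy and ∂N/∂x = -18x^2y - 4x + 12xy; equal, so the equation is exact.
Integrate M with respect to x (treating y as constant): ∫M dx = -3x^3y^2 - 2x^2y + 3x^2y^2 + h(y).
Differentiate w.r.t. y and set equal to N: the x-dependent terms already match, leaving h'(y) = -4y. Integrate: h(y) = -2y^2.
So F(x,y) = -3x^3y^2 - 2x^2y - 2y^2 + 3x^2y^2.
General solution: -3x^3y^2 - 2x^2y - 2y^2 + 3x^2y^2 = C.


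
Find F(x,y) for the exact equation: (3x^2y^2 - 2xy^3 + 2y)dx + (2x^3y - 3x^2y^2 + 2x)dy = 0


Check exactness: ∂M/∂y = 6x^2y - 6xy^2 + 2 and ∂N/∂x = 6x^2y - 6xy^2 + 2; equal, so the equation is exact.
Integrate M with respect to x (treating y as constant): ∫M dx = x^3y^2 - x^2y^3 + 2xy + h(y).
Differentiate w.r.t. y and set equal to N: all terms match, so h'(y) = 0 and h is a constant absorbed into C.
General solution: x^3y^2 - x^2y^3 + 2xy = C.


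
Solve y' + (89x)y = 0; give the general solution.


P(x) = 89x ⇒ μ = e^((89/2)x²).
Q(x) = 0 so μ y is constant: y = Ce^(-(89/2)x²).


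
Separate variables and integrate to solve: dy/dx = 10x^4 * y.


Separate variables: dy/y = 10x^4 dx.
Integrate: ln|y| = 2x^5 + C₀.
Exponentiate: y = Ce^(2x^5).


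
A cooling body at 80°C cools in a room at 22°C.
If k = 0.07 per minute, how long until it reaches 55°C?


From T(t) = T_a + (T₀ - T_a)e^(-kt), set T(t) = 55:
(55 - 22) / (80 - 22) = e^(-0.07t), so t = -ln(0.569)/0.07 ≈ 8.1 minutes.
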